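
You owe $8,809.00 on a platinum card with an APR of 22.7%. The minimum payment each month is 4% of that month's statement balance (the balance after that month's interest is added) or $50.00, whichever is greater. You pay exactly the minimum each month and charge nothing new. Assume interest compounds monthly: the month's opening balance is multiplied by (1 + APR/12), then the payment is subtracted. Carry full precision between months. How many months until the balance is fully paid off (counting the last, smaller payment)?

123 months

Monthly rate r = 22.7%/12 = 1.89167% = 0.0189167.
While 4% of the post-interest balance exceeds $50.00, each month B ← (B·(1+r))·(1 − 0.04), i.e. B shrinks by the factor (1+r)·0.96 = 0.97816.
This holds for months 1–90. Entering month 91 the balance is $1,207.31; 4% of the post-interest balance is now below $50.00, so the flat $50.00 minimum applies from here.
From month 91 a fixed $50.00 at rate r clears $1,207.31 in 33 more payments. Total: 90 + 33 = 123 months.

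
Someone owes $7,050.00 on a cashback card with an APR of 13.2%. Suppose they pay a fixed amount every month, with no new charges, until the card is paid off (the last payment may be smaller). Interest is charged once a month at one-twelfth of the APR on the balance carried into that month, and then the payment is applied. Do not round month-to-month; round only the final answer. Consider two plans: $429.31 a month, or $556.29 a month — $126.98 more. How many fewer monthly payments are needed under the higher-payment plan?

5 fewer payments

Monthly rate r = 13.2%/12 = 1.1% = 0.011.
At $429.31/mo: n = ⌈−ln(1 − rB₀/P)/ln(1+r)⌉ = 19 payments (last $91.09); total interest = total paid − $7,050.00 = $768.67.
At $556.29/mo: 14 payments (last $402.97); total interest $584.74.
Payments saved = 19 − 14 = 5.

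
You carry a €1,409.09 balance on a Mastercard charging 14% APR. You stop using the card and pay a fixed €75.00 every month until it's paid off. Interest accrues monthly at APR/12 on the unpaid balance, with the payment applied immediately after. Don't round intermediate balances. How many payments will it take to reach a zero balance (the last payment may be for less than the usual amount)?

Monthly rate r = 14%/12 = 1.16667% = 0.0116667.
Recurrence: B ← B·(1+r) − €75.00.
Month 1: interest €16.44; balance after payment €1,350.53.
Month 2: interest €15.76; balance after payment €1,291.29.
Closed form: n = −ln(1 − rB₀/P)/ln(1+r) = −ln(0.78081)/ln(1.01167) ≈ 21.331, so the balance reaches zero during payment 22.

22 payments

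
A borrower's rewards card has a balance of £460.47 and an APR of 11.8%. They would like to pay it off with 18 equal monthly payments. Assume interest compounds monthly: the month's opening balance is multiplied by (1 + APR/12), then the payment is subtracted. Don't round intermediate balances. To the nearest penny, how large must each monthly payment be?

£28.04

Monthly rate r = 11.8%/12 = 0.983333% = 0.00983333.
Level-payment amortization: P = B₀·r / (1 − (1+r)^(−n)) = 460.47·0.00983333 / (1 − 1.00983^(−18)).
Denominator 1 − (1+r)^(−18) = 0.161495569.
P = 4.52796 / 0.161495569 ≈ 28.04.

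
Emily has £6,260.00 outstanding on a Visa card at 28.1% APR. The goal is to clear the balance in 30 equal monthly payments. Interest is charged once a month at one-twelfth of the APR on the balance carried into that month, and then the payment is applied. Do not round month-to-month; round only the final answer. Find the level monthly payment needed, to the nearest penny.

£292.81

Monthly rate r = 28.1%/12 = 2.34167% = 0.0234167.
Level-payment amortization: P = B₀·r / (1 − (1+r)^(−n)) = 6260.00·0.0234167 / (1 − 1.02342^(−30)).
Denominator 1 − (1+r)^(−30) = 0.500626559.
P = 146.588 / 0.500626559 ≈ 292.81.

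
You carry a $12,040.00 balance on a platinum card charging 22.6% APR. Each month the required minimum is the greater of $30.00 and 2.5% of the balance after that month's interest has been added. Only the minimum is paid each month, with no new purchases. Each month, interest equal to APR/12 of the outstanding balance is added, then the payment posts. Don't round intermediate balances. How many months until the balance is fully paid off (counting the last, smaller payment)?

Monthly rate r = 22.6%/12 = 1.88333% = 0.0188333.
While 2.5% of the post-interest balance exceeds $30.00, each month B ← (B·(1+r))·(1 − 0.025), i.e. B shrinks by the factor (1+r)·0.975 = 0.99336.
This holds for months 1–350. Entering month 351 the balance is $1,170.42; 2.5% of the post-interest balance is now below $30.00, so the flat $30.00 minimum applies from here.
From month 351 a fixed $30.00 at rate r clears $1,170.42 in 72 more payments. Total: 350 + 72 = 422 months.

422 months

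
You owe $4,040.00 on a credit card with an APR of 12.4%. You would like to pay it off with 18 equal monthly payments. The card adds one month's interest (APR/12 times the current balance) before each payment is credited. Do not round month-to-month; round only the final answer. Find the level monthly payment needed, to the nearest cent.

$247.12

Monthly rate r = 12.4%/12 = 1.03333% = 0.0103333.
Level-payment amortization: P = B₀·r / (1 − (1+r)^(−n)) = 4040.00·0.0103333 / (1 − 1.01033^(−18)).
Denominator 1 − (1+r)^(−18) = 0.168933588.
P = 41.7467 / 0.168933588 ≈ 247.12.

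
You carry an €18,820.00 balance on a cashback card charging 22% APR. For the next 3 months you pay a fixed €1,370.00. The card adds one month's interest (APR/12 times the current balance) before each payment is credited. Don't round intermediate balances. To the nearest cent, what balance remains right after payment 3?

Monthly rate r = 22%/12 = 1.83333% = 0.0183333.
Each month: B ← B·(1+r) − €1,370.00.
Month 1: interest €345.03; balance after payment €17,795.03.
Month 2: interest €326.24; balance after payment €16,751.28.
Month 3: interest €307.11; balance after payment €15,688.38.

€15,688.38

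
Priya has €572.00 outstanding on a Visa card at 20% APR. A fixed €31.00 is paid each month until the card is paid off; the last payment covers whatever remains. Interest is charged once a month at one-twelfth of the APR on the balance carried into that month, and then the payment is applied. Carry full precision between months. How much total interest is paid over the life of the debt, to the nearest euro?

€117

Monthly rate r = 20%/12 = 1.66667% = 0.0166667.
Payoff takes n = ⌈−ln(1 − rB₀/P)/ln(1+r)⌉ = ⌈22.232⌉ = 23 payments; the last is €7.25.
Total paid = 22·€31.00 + €7.25 = €689.25.
Total interest = total paid − principal = €689.25 − €572.00 = €117.25.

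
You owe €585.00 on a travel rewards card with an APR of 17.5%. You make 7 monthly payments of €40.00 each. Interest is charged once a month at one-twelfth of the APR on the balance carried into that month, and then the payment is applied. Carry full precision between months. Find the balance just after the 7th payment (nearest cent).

Monthly rate r = 17.5%/12 = 1.45833% = 0.0145833.
Each month: B ← B·(1+r) − €40.00.
Month 1: interest €8.53; balance after payment €553.53.
Month 2: interest €8.07; balance after payment €521.60.
Month 3: interest €7.61; balance after payment €489.21.
Month 4: interest €7.13; balance after payment €456.34.
Month 5: interest €6.66; balance after payment €423.00.
Month 6: interest €6.17; balance after payment €389.17.
Month 7: interest €5.68; balance after payment €354.84.

€354.84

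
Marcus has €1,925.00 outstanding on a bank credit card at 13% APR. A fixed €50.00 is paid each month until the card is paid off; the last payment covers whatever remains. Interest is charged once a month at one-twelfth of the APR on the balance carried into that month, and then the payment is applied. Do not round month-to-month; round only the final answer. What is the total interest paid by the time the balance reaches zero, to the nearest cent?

Monthly rate r = 13%/12 = 1.08333% = 0.0108333.
Payoff takes n = ⌈−ln(1 − rB₀/P)/ln(1+r)⌉ = ⌈50.089⌉ = 51 payments; the last is €4.46.
Total paid = 50·€50.00 + €4.46 = €2,504.46.
Total interest = total paid − principal = €2,504.46 − €1,925.00 = €579.46.

€579.46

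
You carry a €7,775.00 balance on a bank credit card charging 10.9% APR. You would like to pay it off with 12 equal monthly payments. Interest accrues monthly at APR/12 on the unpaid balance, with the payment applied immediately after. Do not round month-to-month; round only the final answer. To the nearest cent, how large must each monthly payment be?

Monthly rate r = 10.9%/12 = 0.908333% = 0.00908333.
Level-payment amortization: P = B₀·r / (1 − (1+r)^(−n)) = 7775.00·0.00908333 / (1 − 1.00908^(−12)).
Denominator 1 − (1+r)^(−12) = 0.102828225.
P = 70.6229 / 0.102828225 ≈ 686.80.

€686.80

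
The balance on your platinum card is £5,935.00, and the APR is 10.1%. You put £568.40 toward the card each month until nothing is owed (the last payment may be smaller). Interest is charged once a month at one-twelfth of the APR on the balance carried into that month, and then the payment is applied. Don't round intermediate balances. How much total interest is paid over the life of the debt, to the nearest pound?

Monthly rate r = 10.1%/12 = 0.841667% = 0.00841667.
Payoff takes n = ⌈−ln(1 − rB₀/P)/ln(1+r)⌉ = ⌈10.975⌉ = 11 payments; the last is £554.32.
Total paid = 10·£568.40 + £554.32 = £6,238.32.
Total interest = total paid − principal = £6,238.32 − £5,935.00 = £303.32.

£303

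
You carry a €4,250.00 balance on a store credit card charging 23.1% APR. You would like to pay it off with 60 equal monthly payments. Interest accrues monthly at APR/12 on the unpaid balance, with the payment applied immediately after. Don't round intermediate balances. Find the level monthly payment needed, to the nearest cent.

Monthly rate r = 23.1%/12 = 1.925% = 0.01925.
Level-payment amortization: P = B₀·r / (1 − (1+r)^(−n)) = 4250.00·0.01925 / (1 − 1.01925^(−60)).
Denominator 1 − (1+r)^(−60) = 0.681465269.
P = 81.8125 / 0.681465269 ≈ 120.05.

€120.05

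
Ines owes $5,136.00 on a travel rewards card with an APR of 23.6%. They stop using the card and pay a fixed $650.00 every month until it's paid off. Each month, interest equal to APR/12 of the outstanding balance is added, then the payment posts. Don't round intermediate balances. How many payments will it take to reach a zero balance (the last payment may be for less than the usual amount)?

9 payments

Monthly rate r = 23.6%/12 = 1.96667% = 0.0196667.
Recurrence: B ← B·(1+r) − $650.00.
Month 1: interest $101.01; balance after payment $4,587.01.
Month 2: interest $90.21; balance after payment $4,027.22.
Closed form: n = −ln(1 − rB₀/P)/ln(1+r) = −ln(0.8446)/ln(1.01967) ≈ 8.672, so the balance reaches zero during payment 9.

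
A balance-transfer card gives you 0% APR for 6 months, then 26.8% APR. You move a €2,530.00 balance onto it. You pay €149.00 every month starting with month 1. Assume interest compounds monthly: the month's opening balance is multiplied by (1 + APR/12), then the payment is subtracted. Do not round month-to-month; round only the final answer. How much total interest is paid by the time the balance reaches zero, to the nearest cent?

€262.10

Promo months 1–6 at r₀ = 0%/12 = 0; months 7+ at r₁ = 26.8%/12 = 0.0223333.
After month 6 (no interest yet): B = €2,530.00 − 6·€149.00 = €1,636.00.
Then at r₁ with €149.00/mo: n₂ = −ln(1 − r₁·B/P)/ln(1+r₁) ≈ 12.74 → 13 more payments.
Total paid = 18·€149.00 + €110.10 = €2,792.10; interest = €2,792.10 − €2,530.00 = €262.10.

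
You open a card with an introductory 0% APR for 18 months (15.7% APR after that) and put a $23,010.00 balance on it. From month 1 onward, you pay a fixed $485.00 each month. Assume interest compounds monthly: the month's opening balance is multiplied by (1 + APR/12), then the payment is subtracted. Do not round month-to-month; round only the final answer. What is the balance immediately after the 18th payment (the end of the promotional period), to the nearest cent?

Promo months 1–18 at r₀ = 0%/12 = 0; months 19+ at r₁ = 15.7%/12 = 0.0130833.
After month 18 (no interest yet): B = $23,010.00 − 18·$485.00 = $14,280.00.

$14,280.00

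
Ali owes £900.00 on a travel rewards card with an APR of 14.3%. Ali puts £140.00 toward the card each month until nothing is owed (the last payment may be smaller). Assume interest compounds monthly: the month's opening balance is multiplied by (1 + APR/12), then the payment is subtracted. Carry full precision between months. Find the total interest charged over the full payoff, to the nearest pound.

Monthly rate r = 14.3%/12 = 1.19167% = 0.0119167.
Payoff takes n = ⌈−ln(1 − rB₀/P)/ln(1+r)⌉ = ⌈6.728⌉ = 7 payments; the last is £102.07.
Total paid = 6·£140.00 + £102.07 = £942.07.
Total interest = total paid − principal = £942.07 − £900.00 = £42.07.

£42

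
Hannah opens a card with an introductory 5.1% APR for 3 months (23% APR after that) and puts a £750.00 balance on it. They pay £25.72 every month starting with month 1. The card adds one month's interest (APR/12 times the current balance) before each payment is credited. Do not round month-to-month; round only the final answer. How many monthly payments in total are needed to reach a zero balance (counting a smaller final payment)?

Promo months 1–3 at r₀ = 5.1%/12 = 0.00425; months 4+ at r₁ = 23%/12 = 0.0191667.
After month 3: iterate B ← B·(1+r₀) − £25.72 for 3 months → £682.11.
Then at r₁ with £25.72/mo: n₂ = −ln(1 − r₁·B/P)/ln(1+r₁) ≈ 37.39 → 38 more payments.

41 payments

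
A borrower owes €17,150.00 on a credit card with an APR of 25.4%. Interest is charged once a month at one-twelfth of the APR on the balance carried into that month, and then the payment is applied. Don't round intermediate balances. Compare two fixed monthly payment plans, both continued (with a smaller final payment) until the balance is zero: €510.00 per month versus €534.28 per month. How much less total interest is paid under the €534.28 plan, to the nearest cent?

Monthly rate r = 25.4%/12 = 2.11667% = 0.0211667.
At €510.00/mo: n = ⌈−ln(1 − rB₀/P)/ln(1+r)⌉ = 60 payments (last €201.78); total interest = total paid − €17,150.00 = €13,141.78.
At €534.28/mo: 55 payments (last €169.50); total interest €11,870.62.
Interest saved = €13,141.78 − €11,870.62 = €1,271.16.

€1,271.16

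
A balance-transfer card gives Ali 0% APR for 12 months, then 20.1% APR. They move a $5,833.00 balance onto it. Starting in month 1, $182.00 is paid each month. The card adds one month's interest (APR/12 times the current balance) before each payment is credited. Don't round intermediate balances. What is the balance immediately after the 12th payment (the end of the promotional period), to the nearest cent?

Promo months 1–12 at r₀ = 0%/12 = 0; months 13+ at r₁ = 20.1%/12 = 0.01675.
After month 12 (no interest yet): B = $5,833.00 − 12·$182.00 = $3,649.00.

$3,649.00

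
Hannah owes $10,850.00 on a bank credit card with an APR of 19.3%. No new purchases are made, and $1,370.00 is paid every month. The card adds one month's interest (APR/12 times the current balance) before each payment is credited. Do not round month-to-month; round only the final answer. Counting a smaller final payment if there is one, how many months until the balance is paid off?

Monthly rate r = 19.3%/12 = 1.60833% = 0.0160833.
Recurrence: B ← B·(1+r) − $1,370.00.
Month 1: interest $174.50; balance after payment $9,654.50.
Month 2: interest $155.28; balance after payment $8,439.78.
Closed form: n = −ln(1 − rB₀/P)/ln(1+r) = −ln(0.87262)/ln(1.01608) ≈ 8.539, so the balance reaches zero during payment 9.

9 months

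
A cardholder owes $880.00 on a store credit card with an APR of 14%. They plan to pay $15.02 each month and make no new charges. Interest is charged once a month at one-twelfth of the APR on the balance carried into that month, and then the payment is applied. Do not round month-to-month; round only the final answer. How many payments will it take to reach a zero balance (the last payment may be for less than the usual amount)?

Monthly rate r = 14%/12 = 1.16667% = 0.0116667.
Recurrence: B ← B·(1+r) − $15.02.
Month 1: interest $10.27; balance after payment $875.25.
Month 2: interest $10.21; balance after payment $870.44.
Closed form: n = −ln(1 − rB₀/P)/ln(1+r) = −ln(0.31647)/ln(1.01167) ≈ 99.192, so the balance reaches zero during payment 100.

100 payments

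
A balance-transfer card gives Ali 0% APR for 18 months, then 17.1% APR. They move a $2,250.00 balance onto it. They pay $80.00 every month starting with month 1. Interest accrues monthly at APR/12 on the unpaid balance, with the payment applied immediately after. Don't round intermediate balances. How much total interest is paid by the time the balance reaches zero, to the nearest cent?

$70.97

Promo months 1–18 at r₀ = 0%/12 = 0; months 19+ at r₁ = 17.1%/12 = 0.01425.
After month 18 (no interest yet): B = $2,250.00 − 18·$80.00 = $810.00.
Then at r₁ with $80.00/mo: n₂ = −ln(1 − r₁·B/P)/ln(1+r₁) ≈ 11.01 → 12 more payments.
Total paid = 29·$80.00 + $0.97 = $2,320.97; interest = $2,320.97 − $2,250.00 = $70.97.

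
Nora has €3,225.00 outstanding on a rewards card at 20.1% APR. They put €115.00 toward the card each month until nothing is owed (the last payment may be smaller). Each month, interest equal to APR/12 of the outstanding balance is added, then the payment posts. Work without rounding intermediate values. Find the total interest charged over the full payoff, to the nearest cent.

€1,166.87

Monthly rate r = 20.1%/12 = 1.675% = 0.01675.
Payoff takes n = ⌈−ln(1 − rB₀/P)/ln(1+r)⌉ = ⌈38.189⌉ = 39 payments; the last is €21.87.
Total paid = 38·€115.00 + €21.87 = €4,391.87.
Total interest = total paid − principal = €4,391.87 − €3,225.00 = €1,166.87.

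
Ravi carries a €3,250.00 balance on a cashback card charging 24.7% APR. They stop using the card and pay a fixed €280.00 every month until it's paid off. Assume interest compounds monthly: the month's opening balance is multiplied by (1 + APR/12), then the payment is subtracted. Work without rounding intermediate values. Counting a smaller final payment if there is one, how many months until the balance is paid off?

Monthly rate r = 24.7%/12 = 2.05833% = 0.0205833.
Recurrence: B ← B·(1+r) − €280.00.
Month 1: interest €66.90; balance after payment €3,036.90.
Month 2: interest €62.51; balance after payment €2,819.41.
Closed form: n = −ln(1 − rB₀/P)/ln(1+r) = −ln(0.76109)/ln(1.02058) ≈ 13.400, so the balance reaches zero during payment 14.

14 payments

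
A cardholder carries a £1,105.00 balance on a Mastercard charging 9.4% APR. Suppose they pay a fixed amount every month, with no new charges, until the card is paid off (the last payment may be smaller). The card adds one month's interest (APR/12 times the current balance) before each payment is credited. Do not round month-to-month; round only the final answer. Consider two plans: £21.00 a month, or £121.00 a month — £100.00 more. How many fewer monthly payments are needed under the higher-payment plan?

59 fewer payments

Monthly rate r = 9.4%/12 = 0.783333% = 0.00783333.
At £21.00/mo: n = ⌈−ln(1 − rB₀/P)/ln(1+r)⌉ = 69 payments (last £2.02); total interest = total paid − £1,105.00 = £325.02.
At £121.00/mo: 10 payments (last £62.12); total interest £46.12.
Payments saved = 69 − 10 = 59.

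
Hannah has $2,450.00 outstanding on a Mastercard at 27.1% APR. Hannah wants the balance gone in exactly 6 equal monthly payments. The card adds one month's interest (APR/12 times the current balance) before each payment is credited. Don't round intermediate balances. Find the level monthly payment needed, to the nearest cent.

Monthly rate r = 27.1%/12 = 2.25833% = 0.0225833.
Level-payment amortization: P = B₀·r / (1 − (1+r)^(−n)) = 2450.00·0.0225833 / (1 − 1.02258^(−6)).
Denominator 1 − (1+r)^(−6) = 0.125403491.
P = 55.3292 / 0.125403491 ≈ 441.21.

$441.21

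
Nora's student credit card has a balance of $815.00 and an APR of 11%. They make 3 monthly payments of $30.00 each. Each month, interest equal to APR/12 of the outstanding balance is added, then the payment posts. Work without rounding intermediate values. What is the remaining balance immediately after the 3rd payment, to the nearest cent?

$746.79

Monthly rate r = 11%/12 = 0.916667% = 0.00916667.
Each month: B ← B·(1+r) − $30.00.
Month 1: interest $7.47; balance after payment $792.47.
Month 2: interest $7.26; balance after payment $769.74.
Month 3: interest $7.06; balance after payment $746.79.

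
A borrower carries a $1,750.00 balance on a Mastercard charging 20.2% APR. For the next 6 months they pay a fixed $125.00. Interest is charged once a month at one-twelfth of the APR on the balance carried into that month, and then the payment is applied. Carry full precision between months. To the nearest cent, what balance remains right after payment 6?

$1,152.08

Monthly rate r = 20.2%/12 = 1.68333% = 0.0168333.
Each month: B ← B·(1+r) − $125.00.
Month 1: interest $29.46; balance after payment $1,654.46.
Month 2: interest $27.85; balance after payment $1,557.31.
Month 3: interest $26.21; balance after payment $1,458.52.
Month 4: interest $24.55; balance after payment $1,358.07.
Month 5: interest $22.86; balance after payment $1,255.94.
Month 6: interest $21.14; balance after payment $1,152.08.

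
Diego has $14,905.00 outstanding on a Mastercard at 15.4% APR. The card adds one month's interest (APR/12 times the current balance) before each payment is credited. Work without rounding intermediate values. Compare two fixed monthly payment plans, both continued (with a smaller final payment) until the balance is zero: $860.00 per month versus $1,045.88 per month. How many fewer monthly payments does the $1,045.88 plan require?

Monthly rate r = 15.4%/12 = 1.28333% = 0.0128333.
At $860.00/mo: n = ⌈−ln(1 − rB₀/P)/ln(1+r)⌉ = 20 payments (last $627.36); total interest = total paid − $14,905.00 = $2,062.36.
At $1,045.88/mo: 16 payments (last $879.00); total interest $1,662.20.
Payments saved = 20 − 16 = 4.

4 fewer payments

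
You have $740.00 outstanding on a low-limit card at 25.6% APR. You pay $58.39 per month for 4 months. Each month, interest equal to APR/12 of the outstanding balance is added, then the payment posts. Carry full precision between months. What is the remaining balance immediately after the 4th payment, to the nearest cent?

Monthly rate r = 25.6%/12 = 2.13333% = 0.0213333.
Each month: B ← B·(1+r) − $58.39.
Month 1: interest $15.79; balance after payment $697.40.
Month 2: interest $14.88; balance after payment $653.88.
Month 3: interest $13.95; balance after payment $609.44.
Month 4: interest $13.00; balance after payment $564.06.

$564.06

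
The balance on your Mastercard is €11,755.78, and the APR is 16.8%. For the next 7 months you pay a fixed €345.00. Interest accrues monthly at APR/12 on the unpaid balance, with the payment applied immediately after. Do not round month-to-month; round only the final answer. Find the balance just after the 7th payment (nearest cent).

€10,438.55

Monthly rate r = 16.8%/12 = 1.4% = 0.014.
Each month: B ← B·(1+r) − €345.00.
Month 1: interest €164.58; balance after payment €11,575.36.
Month 2: interest €162.06; balance after payment €11,392.42.
Month 3: interest €159.49; balance after payment €11,206.91.
Month 4: interest €156.90; balance after payment €11,018.81.
Month 5: interest €154.26; balance after payment €10,828.07.
Month 6: interest €151.59; balance after payment €10,634.66.
Month 7: interest €148.89; balance after payment €10,438.55.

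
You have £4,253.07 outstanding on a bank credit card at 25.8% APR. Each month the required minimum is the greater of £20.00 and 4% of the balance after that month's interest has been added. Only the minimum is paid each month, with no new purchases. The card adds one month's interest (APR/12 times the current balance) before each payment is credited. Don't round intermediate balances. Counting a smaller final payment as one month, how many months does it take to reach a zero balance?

146 months

Monthly rate r = 25.8%/12 = 2.15% = 0.0215.
While 4% of the post-interest balance exceeds £20.00, each month B ← (B·(1+r))·(1 − 0.04), i.e. B shrinks by the factor (1+r)·0.96 = 0.98064.
This holds for months 1–111. Entering month 112 the balance is £485.59; 4% of the post-interest balance is now below £20.00, so the flat £20.00 minimum applies from here.
From month 112 a fixed £20.00 at rate r clears £485.59 in 35 more payments. Total: 111 + 35 = 146 months.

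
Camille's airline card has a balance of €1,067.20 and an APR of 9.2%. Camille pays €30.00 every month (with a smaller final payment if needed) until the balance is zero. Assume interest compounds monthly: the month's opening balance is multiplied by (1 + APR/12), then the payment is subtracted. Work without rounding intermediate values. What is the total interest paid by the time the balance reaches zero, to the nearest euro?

Monthly rate r = 9.2%/12 = 0.766667% = 0.00766667.
Payoff takes n = ⌈−ln(1 − rB₀/P)/ln(1+r)⌉ = ⌈41.697⌉ = 42 payments; the last is €20.93.
Total paid = 41·€30.00 + €20.93 = €1,250.93.
Total interest = total paid − principal = €1,250.93 − €1,067.20 = €183.73.

€184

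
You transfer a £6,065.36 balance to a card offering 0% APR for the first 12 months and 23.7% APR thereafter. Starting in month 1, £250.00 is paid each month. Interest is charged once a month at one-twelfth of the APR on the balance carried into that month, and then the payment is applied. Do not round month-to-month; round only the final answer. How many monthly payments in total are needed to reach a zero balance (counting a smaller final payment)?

Promo months 1–12 at r₀ = 0%/12 = 0; months 13+ at r₁ = 23.7%/12 = 0.01975.
After month 12 (no interest yet): B = £6,065.36 − 12·£250.00 = £3,065.36.
Then at r₁ with £250.00/mo: n₂ = −ln(1 − r₁·B/P)/ln(1+r₁) ≈ 14.18 → 15 more payments.

27 payments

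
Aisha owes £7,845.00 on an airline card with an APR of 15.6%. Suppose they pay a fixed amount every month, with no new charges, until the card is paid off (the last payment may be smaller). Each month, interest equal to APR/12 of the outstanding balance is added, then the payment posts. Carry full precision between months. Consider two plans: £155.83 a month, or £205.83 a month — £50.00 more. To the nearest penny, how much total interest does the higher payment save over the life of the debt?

£1,918.28

Monthly rate r = 15.6%/12 = 1.3% = 0.013.
At £155.83/mo: n = ⌈−ln(1 − rB₀/P)/ln(1+r)⌉ = 83 payments (last £42.74); total interest = total paid − £7,845.00 = £4,975.80.
At £205.83/mo: 53 payments (last £199.36); total interest £3,057.52.
Interest saved = £4,975.80 − £3,057.52 = £1,918.28.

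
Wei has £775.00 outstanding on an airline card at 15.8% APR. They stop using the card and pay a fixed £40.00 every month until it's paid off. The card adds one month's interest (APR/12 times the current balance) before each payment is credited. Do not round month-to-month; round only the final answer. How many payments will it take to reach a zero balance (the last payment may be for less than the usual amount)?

Monthly rate r = 15.8%/12 = 1.31667% = 0.0131667.
Recurrence: B ← B·(1+r) − £40.00.
Month 1: interest £10.20; balance after payment £745.20.
Month 2: interest £9.81; balance after payment £715.02.
Closed form: n = −ln(1 − rB₀/P)/ln(1+r) = −ln(0.7449)/ln(1.01317) ≈ 22.515, so the balance reaches zero during payment 23.

23 months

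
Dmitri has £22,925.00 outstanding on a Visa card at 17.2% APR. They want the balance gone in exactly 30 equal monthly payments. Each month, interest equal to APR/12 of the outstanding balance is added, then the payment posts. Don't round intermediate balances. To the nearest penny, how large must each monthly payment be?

Monthly rate r = 17.2%/12 = 1.43333% = 0.0143333.
Level-payment amortization: P = B₀·r / (1 − (1+r)^(−n)) = 22925.00·0.0143333 / (1 − 1.01433^(−30)).
Denominator 1 − (1+r)^(−30) = 0.347502171.
P = 328.592 / 0.347502171 ≈ 945.58.

£945.58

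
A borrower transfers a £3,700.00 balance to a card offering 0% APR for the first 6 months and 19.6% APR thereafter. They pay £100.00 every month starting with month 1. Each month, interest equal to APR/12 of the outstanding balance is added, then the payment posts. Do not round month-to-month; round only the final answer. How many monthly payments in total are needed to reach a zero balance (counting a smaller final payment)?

50 payments

Promo months 1–6 at r₀ = 0%/12 = 0; months 7+ at r₁ = 19.6%/12 = 0.0163333.
After month 6 (no interest yet): B = £3,700.00 − 6·£100.00 = £3,100.00.
Then at r₁ with £100.00/mo: n₂ = −ln(1 − r₁·B/P)/ln(1+r₁) ≈ 43.57 → 44 more payments.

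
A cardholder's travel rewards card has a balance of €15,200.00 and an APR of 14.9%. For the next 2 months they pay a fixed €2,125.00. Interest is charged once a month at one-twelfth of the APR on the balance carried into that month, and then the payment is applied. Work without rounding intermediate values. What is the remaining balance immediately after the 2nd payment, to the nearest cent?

Monthly rate r = 14.9%/12 = 1.24167% = 0.0124167.
Each month: B ← B·(1+r) − €2,125.00.
Month 1: interest €188.73; balance after payment €13,263.73.
Month 2: interest €164.69; balance after payment €11,303.42.

€11,303.42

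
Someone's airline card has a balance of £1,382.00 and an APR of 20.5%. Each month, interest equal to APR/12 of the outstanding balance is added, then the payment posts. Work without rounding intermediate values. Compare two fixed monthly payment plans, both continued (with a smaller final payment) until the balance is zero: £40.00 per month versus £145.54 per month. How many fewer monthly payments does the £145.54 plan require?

Monthly rate r = 20.5%/12 = 1.70833% = 0.0170833.
At £40.00/mo: n = ⌈−ln(1 − rB₀/P)/ln(1+r)⌉ = 53 payments (last £26.82); total interest = total paid − £1,382.00 = £724.82.
At £145.54/mo: 11 payments (last £65.66); total interest £139.06.
Payments saved = 53 − 11 = 42.

42 fewer payments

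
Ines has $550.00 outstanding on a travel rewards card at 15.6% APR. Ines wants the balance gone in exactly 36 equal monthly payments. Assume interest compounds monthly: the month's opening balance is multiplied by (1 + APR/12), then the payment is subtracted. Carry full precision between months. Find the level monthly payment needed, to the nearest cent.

$19.23

Monthly rate r = 15.6%/12 = 1.3% = 0.013.
Level-payment amortization: P = B₀·r / (1 − (1+r)^(−n)) = 550.00·0.013 / (1 − 1.013^(−36)).
Denominator 1 − (1+r)^(−36) = 0.371854913.
P = 7.15 / 0.371854913 ≈ 19.23.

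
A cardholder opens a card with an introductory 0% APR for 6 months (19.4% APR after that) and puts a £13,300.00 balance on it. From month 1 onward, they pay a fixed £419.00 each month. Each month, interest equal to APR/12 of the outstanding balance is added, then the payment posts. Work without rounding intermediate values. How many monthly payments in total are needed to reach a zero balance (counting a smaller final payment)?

40 months

Promo months 1–6 at r₀ = 0%/12 = 0; months 7+ at r₁ = 19.4%/12 = 0.0161667.
After month 6 (no interest yet): B = £13,300.00 − 6·£419.00 = £10,786.00.
Then at r₁ with £419.00/mo: n₂ = −ln(1 − r₁·B/P)/ln(1+r₁) ≈ 33.56 → 34 more payments.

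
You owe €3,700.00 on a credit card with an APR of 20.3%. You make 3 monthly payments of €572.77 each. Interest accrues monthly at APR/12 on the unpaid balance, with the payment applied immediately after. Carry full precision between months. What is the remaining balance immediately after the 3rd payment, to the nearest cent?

€2,143.43

Monthly rate r = 20.3%/12 = 1.69167% = 0.0169167.
Each month: B ← B·(1+r) − €572.77.
Month 1: interest €62.59; balance after payment €3,189.82.
Month 2: interest €53.96; balance after payment €2,671.01.
Month 3: interest €45.18; balance after payment €2,143.43.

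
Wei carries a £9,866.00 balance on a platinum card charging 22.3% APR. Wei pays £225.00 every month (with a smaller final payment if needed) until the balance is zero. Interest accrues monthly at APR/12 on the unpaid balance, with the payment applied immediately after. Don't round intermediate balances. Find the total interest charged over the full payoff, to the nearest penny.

Monthly rate r = 22.3%/12 = 1.85833% = 0.0185833.
Payoff takes n = ⌈−ln(1 − rB₀/P)/ln(1+r)⌉ = ⌈91.601⌉ = 92 payments; the last is £135.80.
Total paid = 91·£225.00 + £135.80 = £20,610.80.
Total interest = total paid − principal = £20,610.80 − £9,866.00 = £10,744.80.

£10,744.80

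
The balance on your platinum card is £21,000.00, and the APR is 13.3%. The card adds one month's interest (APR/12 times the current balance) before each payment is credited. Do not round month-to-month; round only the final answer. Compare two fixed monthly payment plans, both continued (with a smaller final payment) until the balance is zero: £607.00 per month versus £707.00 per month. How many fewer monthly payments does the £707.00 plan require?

7 fewer payments

Monthly rate r = 13.3%/12 = 1.10833% = 0.0110833.
At £607.00/mo: n = ⌈−ln(1 − rB₀/P)/ln(1+r)⌉ = 44 payments (last £531.41); total interest = total paid − £21,000.00 = £5,632.41.
At £707.00/mo: 37 payments (last £160.46); total interest £4,612.46.
Payments saved = 44 − 37 = 7.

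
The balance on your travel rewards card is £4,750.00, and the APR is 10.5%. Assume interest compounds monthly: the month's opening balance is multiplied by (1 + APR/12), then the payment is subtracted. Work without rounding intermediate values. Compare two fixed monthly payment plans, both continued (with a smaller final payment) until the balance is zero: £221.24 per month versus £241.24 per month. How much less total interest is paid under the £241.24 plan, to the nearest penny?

Monthly rate r = 10.5%/12 = 0.875% = 0.00875.
At £221.24/mo: n = ⌈−ln(1 − rB₀/P)/ln(1+r)⌉ = 24 payments (last £195.89); total interest = total paid − £4,750.00 = £534.41.
At £241.24/mo: 22 payments (last £170.18); total interest £486.22.
Interest saved = £534.41 − £486.22 = £48.19.

£48.19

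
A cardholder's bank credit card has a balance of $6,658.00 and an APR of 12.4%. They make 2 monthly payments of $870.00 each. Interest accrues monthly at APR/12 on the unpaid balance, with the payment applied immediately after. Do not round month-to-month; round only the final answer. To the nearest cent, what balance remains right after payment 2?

Monthly rate r = 12.4%/12 = 1.03333% = 0.0103333.
Each month: B ← B·(1+r) − $870.00.
Month 1: interest $68.80; balance after payment $5,856.80.
Month 2: interest $60.52; balance after payment $5,047.32.

$5,047.32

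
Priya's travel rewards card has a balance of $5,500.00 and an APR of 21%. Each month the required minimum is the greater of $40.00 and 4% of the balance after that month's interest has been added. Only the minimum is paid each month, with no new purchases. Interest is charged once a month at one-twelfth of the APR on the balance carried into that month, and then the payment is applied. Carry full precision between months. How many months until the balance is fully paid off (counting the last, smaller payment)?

Monthly rate r = 21%/12 = 1.75% = 0.0175.
While 4% of the post-interest balance exceeds $40.00, each month B ← (B·(1+r))·(1 − 0.04), i.e. B shrinks by the factor (1+r)·0.96 = 0.9768.
This holds for months 1–74. Entering month 75 the balance is $968.24; 4% of the post-interest balance is now below $40.00, so the flat $40.00 minimum applies from here.
From month 75 a fixed $40.00 at rate r clears $968.24 in 32 more payments. Total: 74 + 32 = 106 months.

106 months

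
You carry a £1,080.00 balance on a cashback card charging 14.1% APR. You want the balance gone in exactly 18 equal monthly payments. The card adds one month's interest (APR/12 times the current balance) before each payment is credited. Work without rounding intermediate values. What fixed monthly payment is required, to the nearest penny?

Monthly rate r = 14.1%/12 = 1.175% = 0.01175.
Level-payment amortization: P = B₀·r / (1 − (1+r)^(−n)) = 1080.00·0.01175 / (1 − 1.01175^(−18)).
Denominator 1 − (1+r)^(−18) = 0.189632221.
P = 12.69 / 0.189632221 ≈ 66.92.

£66.92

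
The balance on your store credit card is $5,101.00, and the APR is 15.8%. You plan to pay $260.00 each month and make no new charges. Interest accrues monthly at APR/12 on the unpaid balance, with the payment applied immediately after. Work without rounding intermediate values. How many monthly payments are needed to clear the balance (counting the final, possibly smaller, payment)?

23 payments

Monthly rate r = 15.8%/12 = 1.31667% = 0.0131667.
Recurrence: B ← B·(1+r) − $260.00.
Month 1: interest $67.16; balance after payment $4,908.16.
Month 2: interest $64.62; balance after payment $4,712.79.
Closed form: n = −ln(1 − rB₀/P)/ln(1+r) = −ln(0.74168)/ln(1.01317) ≈ 22.846, so the balance reaches zero during payment 23.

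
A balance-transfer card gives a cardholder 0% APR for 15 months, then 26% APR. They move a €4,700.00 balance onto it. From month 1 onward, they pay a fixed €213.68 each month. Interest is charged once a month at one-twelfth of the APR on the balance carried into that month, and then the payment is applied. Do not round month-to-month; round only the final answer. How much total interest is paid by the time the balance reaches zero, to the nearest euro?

€144

Promo months 1–15 at r₀ = 0%/12 = 0; months 16+ at r₁ = 26%/12 = 0.0216667.
After month 15 (no interest yet): B = €4,700.00 − 15·€213.68 = €1,494.80.
Then at r₁ with €213.68/mo: n₂ = −ln(1 − r₁·B/P)/ln(1+r₁) ≈ 7.67 → 8 more payments.
Total paid = 22·€213.68 + €143.26 = €4,844.22; interest = €4,844.22 − €4,700.00 = €144.22.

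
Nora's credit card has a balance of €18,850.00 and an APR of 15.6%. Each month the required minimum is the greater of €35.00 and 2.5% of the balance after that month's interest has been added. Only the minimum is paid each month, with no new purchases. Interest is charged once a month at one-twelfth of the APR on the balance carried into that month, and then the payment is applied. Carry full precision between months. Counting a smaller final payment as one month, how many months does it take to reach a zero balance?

Monthly rate r = 15.6%/12 = 1.3% = 0.013.
While 2.5% of the post-interest balance exceeds €35.00, each month B ← (B·(1+r))·(1 − 0.025), i.e. B shrinks by the factor (1+r)·0.975 = 0.98767.
This holds for months 1–211. Entering month 212 the balance is €1,376.82; 2.5% of the post-interest balance is now below €35.00, so the flat €35.00 minimum applies from here.
From month 212 a fixed €35.00 at rate r clears €1,376.82 in 56 more payments. Total: 211 + 56 = 267 months.

267 months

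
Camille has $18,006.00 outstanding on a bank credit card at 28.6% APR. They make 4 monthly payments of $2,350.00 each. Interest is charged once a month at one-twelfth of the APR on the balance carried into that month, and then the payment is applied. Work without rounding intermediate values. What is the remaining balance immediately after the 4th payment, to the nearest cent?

Monthly rate r = 28.6%/12 = 2.38333% = 0.0238333.
Each month: B ← B·(1+r) − $2,350.00.
Month 1: interest $429.14; balance after payment $16,085.14.
Month 2: interest $383.36; balance after payment $14,118.51.
Month 3: interest $336.49; balance after payment $12,105.00.
Month 4: interest $288.50; balance after payment $10,043.50.

$10,043.50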